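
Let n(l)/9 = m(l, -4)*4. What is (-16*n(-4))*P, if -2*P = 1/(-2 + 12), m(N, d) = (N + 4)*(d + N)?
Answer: 0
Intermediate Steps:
m(N, d) = (4 + N)*(N + d)
P = -1/20 (P = -1/(2*(-2 + 12)) = -½/10 = -½*⅒ = -1/20 ≈ -0.050000)
n(l) = -576 + 36*l² (n(l) = 9*((l² + 4*l + 4*(-4) + l*(-4))*4) = 9*((l² + 4*l - 16 - 4*l)*4) = 9*((-16 + l²)*4) = 9*(-64 + 4*l²) = -576 + 36*l²)
(-16*n(-4))*P = -16*(-576 + 36*(-4)²)*(-1/20) = -16*(-576 + 36*16)*(-1/20) = -16*(-576 + 576)*(-1/20) = -16*0*(-1/20) = 0*(-1/20) = 0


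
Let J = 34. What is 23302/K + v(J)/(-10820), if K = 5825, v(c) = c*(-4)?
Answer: 12645992/3151325 ≈ 4.0129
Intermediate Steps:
v(c) = -4*c
23302/K + v(J)/(-10820) = 23302/5825 - 4*34/(-10820) = 23302*(1/5825) - 136*(-1/10820) = 23302/5825 + 34/2705 = 12645992/3151325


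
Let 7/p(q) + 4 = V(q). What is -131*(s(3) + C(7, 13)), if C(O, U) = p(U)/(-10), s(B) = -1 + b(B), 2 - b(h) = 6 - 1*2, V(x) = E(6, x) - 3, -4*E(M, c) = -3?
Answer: 47291/125 ≈ 378.33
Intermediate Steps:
E(M, c) = ¾ (E(M, c) = -¼*(-3) = ¾)
V(x) = -9/4 (V(x) = ¾ - 3 = -9/4)
p(q) = -28/25 (p(q) = 7/(-4 - 9/4) = 7/(-25/4) = 7*(-4/25) = -28/25)
b(h) = -2 (b(h) = 2 - (6 - 1*2) = 2 - (6 - 2) = 2 - 1*4 = 2 - 4 = -2)
s(B) = -3 (s(B) = -1 - 2 = -3)
C(O, U) = 14/125 (C(O, U) = -28/25/(-10) = -28/25*(-⅒) = 14/125)
-131*(s(3) + C(7, 13)) = -131*(-3 + 14/125) = -131*(-361/125) = 47291/125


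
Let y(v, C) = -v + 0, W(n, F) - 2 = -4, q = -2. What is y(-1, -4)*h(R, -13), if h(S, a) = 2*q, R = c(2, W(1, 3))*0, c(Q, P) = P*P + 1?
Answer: -4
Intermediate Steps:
W(n, F) = -2 (W(n, F) = 2 - 4 = -2)
y(v, C) = -v
c(Q, P) = 1 + P² (c(Q, P) = P² + 1 = 1 + P²)
R = 0 (R = (1 + (-2)²)*0 = (1 + 4)*0 = 5*0 = 0)
h(S, a) = -4 (h(S, a) = 2*(-2) = -4)
y(-1, -4)*h(R, -13) = -1*(-1)*(-4) = 1*(-4) = -4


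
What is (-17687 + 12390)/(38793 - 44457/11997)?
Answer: -21182703/155118388 ≈ -0.13656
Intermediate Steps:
(-17687 + 12390)/(38793 - 44457/11997) = -5297/(38793 - 44457*1/11997) = -5297/(38793 - 14819/3999) = -5297/155118388/3999 = -5297*3999/155118388 = -21182703/155118388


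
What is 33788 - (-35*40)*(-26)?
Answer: -2612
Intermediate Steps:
33788 - (-35*40)*(-26) = 33788 - (-1400)*(-26) = 33788 - 1*36400 = 33788 - 36400 = -2612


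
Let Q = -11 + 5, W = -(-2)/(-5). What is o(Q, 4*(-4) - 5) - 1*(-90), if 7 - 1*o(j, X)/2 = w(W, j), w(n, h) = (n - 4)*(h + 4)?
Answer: 432/5 ≈ 86.400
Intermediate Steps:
W = -2/5 (W = -(-2)*(-1)/5 = -2*1/5 = -2/5 ≈ -0.40000)
w(n, h) = (-4 + n)*(4 + h)
Q = -6
o(j, X) = 246/5 + 44*j/5 (o(j, X) = 14 - 2*(-16 - 4*j + 4*(-2/5) + j*(-2/5)) = 14 - 2*(-16 - 4*j - 8/5 - 2*j/5) = 14 - 2*(-88/5 - 22*j/5) = 14 + (176/5 + 44*j/5) = 246/5 + 44*j/5)
o(Q, 4*(-4) - 5) - 1*(-90) = (246/5 + (44/5)*(-6)) - 1*(-90) = (246/5 - 264/5) + 90 = -18/5 + 90 = 432/5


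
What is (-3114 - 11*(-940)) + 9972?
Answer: 17198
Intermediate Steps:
(-3114 - 11*(-940)) + 9972 = (-3114 + 10340) + 9972 = 7226 + 9972 = 17198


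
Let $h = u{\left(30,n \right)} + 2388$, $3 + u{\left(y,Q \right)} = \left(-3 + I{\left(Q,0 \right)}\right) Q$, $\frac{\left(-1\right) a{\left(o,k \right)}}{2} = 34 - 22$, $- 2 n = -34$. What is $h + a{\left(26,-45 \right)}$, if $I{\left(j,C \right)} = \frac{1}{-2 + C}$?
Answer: $\frac{4603}{2} \approx 2301.5$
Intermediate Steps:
$n = 17$ ($n = \left(- \frac{1}{2}\right) \left(-34\right) = 17$)
$a{\left(o,k \right)} = -24$ ($a{\left(o,k \right)} = - 2 \left(34 - 22\right) = \left(-2\right) 12 = -24$)
$u{\left(y,Q \right)} = -3 - \frac{7 Q}{2}$ ($u{\left(y,Q \right)} = -3 + \left(-3 + \frac{1}{-2 + 0}\right) Q = -3 + \left(-3 + \frac{1}{-2}\right) Q = -3 + \left(-3 - \frac{1}{2}\right) Q = -3 - \frac{7 Q}{2}$)
$h = \frac{4651}{2}$ ($h = \left(-3 - \frac{119}{2}\right) + 2388 = - \frac{125}{2} + 2388 = \frac{4651}{2} \approx 2325.5$)
$h + a{\left(26,-45 \right)} = \frac{4651}{2} - 24 = \frac{4603}{2}$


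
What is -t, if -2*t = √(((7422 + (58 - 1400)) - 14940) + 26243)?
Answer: √17383/2 ≈ 65.922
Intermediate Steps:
t = -√17383/2 (t = -√(((7422 + (58 - 1400)) - 14940) + 26243)/2 = -√(((7422 - 1342) - 14940) + 26243)/2 = -√((6080 - 14940) + 26243)/2 = -√(-8860 + 26243)/2 = -√17383/2 ≈ -65.922)
-t = -(-1)*√17383/2 = √17383/2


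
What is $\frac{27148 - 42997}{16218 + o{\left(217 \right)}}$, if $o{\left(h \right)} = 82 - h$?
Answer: $- \frac{1761}{1787} \approx -0.98545$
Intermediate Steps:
$\frac{27148 - 42997}{16218 + o{\left(217 \right)}} = \frac{27148 - 42997}{16218 + \left(82 - 217\right)} = - \frac{15849}{16218 + \left(82 - 217\right)} = - \frac{15849}{16218 - 135} = - \frac{15849}{16083} = \left(-15849\right) \frac{1}{16083} = - \frac{1761}{1787}$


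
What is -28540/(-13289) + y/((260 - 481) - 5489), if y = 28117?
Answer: -210683413/75880190 ≈ -2.7765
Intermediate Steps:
-28540/(-13289) + y/((260 - 481) - 5489) = -28540/(-13289) + 28117/((260 - 481) - 5489) = -28540*(-1/13289) + 28117/(-221 - 5489) = 28540/13289 + 28117/(-5710) = 28540/13289 + 28117*(-1/5710) = 28540/13289 - 28117/5710 = -210683413/75880190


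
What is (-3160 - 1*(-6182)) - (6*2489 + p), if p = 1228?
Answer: -13140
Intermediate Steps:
(-3160 - 1*(-6182)) - (6*2489 + p) = (-3160 - 1*(-6182)) - (6*2489 + 1228) = (-3160 + 6182) - (14934 + 1228) = 3022 - 1*16162 = 3022 - 16162 = -13140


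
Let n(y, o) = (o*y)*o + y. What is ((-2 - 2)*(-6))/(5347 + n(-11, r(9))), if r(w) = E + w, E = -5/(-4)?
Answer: 128/22295 ≈ 0.0057412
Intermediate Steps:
E = 5/4 (E = -5*(-¼) = 5/4 ≈ 1.2500)
r(w) = 5/4 + w
n(y, o) = y + y*o² (n(y, o) = y*o² + y = y + y*o²)
((-2 - 2)*(-6))/(5347 + n(-11, r(9))) = ((-2 - 2)*(-6))/(5347 - 11*(1 + (5/4 + 9)²)) = (-4*(-6))/(5347 - 11*(1 + (41/4)²)) = 24/(5347 - 11*(1 + 1681/16)) = 24/(5347 - 11*1697/16) = 24/(5347 - 18667/16) = 24/(66885/16) = (16/66885)*24 = 128/22295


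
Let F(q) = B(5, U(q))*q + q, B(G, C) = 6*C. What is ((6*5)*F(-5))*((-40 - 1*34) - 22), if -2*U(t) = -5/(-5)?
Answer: -28800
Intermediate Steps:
U(t) = -½ (U(t) = -(-5)/(2*(-5)) = -(-5)*(-1)/(2*5) = -½*1 = -½)
F(q) = -2*q (F(q) = (6*(-½))*q + q = -3*q + q = -2*q)
((6*5)*F(-5))*((-40 - 1*34) - 22) = ((6*5)*(-2*(-5)))*((-40 - 1*34) - 22) = (30*10)*((-40 - 34) - 22) = 300*(-74 - 22) = 300*(-96) = -28800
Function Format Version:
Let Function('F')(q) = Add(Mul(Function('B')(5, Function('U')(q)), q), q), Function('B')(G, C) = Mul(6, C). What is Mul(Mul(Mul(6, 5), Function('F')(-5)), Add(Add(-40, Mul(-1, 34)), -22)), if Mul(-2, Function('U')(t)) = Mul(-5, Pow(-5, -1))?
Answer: -28800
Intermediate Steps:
Function('U')(t) = Rational(-1, 2) (Function('U')(t) = Mul(Rational(-1, 2), Mul(-5, Pow(-5, -1))) = Mul(Rational(-1, 2), Mul(-5, Rational(-1, 5))) = Mul(Rational(-1, 2), 1) = Rational(-1, 2))
Function('F')(q) = Mul(-2, q) (Function('F')(q) = Add(Mul(Mul(6, Rational(-1, 2)), q), q) = Add(Mul(-3, q), q) = Mul(-2, q))
Mul(Mul(Mul(6, 5), Function('F')(-5)), Add(Add(-40, Mul(-1, 34)), -22)) = Mul(Mul(Mul(6, 5), Mul(-2, -5)), Add(Add(-40, Mul(-1, 34)), -22)) = Mul(Mul(30, 10), Add(Add(-40, -34), -22)) = Mul(300, Add(-74, -22)) = Mul(300, -96) = -28800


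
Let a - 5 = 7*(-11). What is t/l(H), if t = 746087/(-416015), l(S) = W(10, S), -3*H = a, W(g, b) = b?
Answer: -746087/9984360 ≈ -0.074726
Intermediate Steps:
a = -72 (a = 5 + 7*(-11) = 5 - 77 = -72)
H = 24 (H = -⅓*(-72) = 24)
l(S) = S
t = -746087/416015 (t = 746087*(-1/416015) = -746087/416015 ≈ -1.7934)
t/l(H) = -746087/416015/24 = -746087/416015*1/24 = -746087/9984360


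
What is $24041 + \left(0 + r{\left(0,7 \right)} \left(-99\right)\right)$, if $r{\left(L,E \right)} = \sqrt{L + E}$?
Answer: $24041 - 99 \sqrt{7} \approx 23779.0$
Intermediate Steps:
$r{\left(L,E \right)} = \sqrt{E + L}$
$24041 + \left(0 + r{\left(0,7 \right)} \left(-99\right)\right) = 24041 + \left(0 + \sqrt{7 + 0} \left(-99\right)\right) = 24041 + \left(0 + \sqrt{7} \left(-99\right)\right) = 24041 + \left(0 - 99 \sqrt{7}\right) = 24041 - 99 \sqrt{7}$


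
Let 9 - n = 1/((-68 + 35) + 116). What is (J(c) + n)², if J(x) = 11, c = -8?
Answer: 2752281/6889 ≈ 399.52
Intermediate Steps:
n = 746/83 (n = 9 - 1/((-68 + 35) + 116) = 9 - 1/(-33 + 116) = 9 - 1/83 = 746/83 ≈ 8.9879)
(J(c) + n)² = (11 + 746/83)² = (1659/83)² = 2752281/6889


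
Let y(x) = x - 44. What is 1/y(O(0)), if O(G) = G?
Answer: -1/44 ≈ -0.022727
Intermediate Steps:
y(x) = -44 + x
1/y(O(0)) = 1/(-44 + 0) = 1/(-44) = -1/44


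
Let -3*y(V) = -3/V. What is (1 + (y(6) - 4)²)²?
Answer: 319225/1296 ≈ 246.32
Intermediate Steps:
y(V) = 1/V (y(V) = -(-1)/V = 1/V)
(1 + (y(6) - 4)²)² = (1 + (1/6 - 4)²)² = (1 + (⅙ - 4)²)² = (1 + (-23/6)²)² = (1 + 529/36)² = (565/36)² = 319225/1296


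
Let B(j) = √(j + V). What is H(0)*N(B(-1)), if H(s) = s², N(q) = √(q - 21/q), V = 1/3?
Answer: 0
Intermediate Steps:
V = ⅓ ≈ 0.33333
B(j) = √(⅓ + j) (B(j) = √(j + ⅓) = √(⅓ + j))
H(0)*N(B(-1)) = 0²*√(√(3 + 9*(-1))/3 - 21*3/√(3 + 9*(-1))) = 0*√(√(3 - 9)/3 - 21*3/√(3 - 9)) = 0*√(√(-6)/3 - 21*(-I*√6/2)) = 0*√((I*√6)/3 - 21*(-I*√6/2)) = 0*√(I*√6/3 - 21*(-I*√6/2)) = 0*√(I*√6/3 - (-21)*I*√6/2) = 0*√(I*√6/3 + 21*I*√6/2) = 0*√(65*I*√6/6) = 0*(6^(¾)*√65*√I/6) = 0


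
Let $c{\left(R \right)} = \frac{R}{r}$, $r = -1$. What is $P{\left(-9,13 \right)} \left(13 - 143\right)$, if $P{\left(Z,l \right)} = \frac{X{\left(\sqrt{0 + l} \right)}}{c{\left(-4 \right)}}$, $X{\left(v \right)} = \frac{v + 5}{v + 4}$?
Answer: $- \frac{455}{6} + \frac{65 \sqrt{13}}{6} \approx -36.773$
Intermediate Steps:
$X{\left(v \right)} = \frac{5 + v}{4 + v}$
$c{\left(R \right)} = - R$ ($c{\left(R \right)} = \frac{R}{-1} = R \left(-1\right) = - R$)
$P{\left(Z,l \right)} = \frac{5 + \sqrt{l}}{4 \left(4 + \sqrt{l}\right)}$ ($P{\left(Z,l \right)} = \frac{\frac{1}{4 + \sqrt{0 + l}} \left(5 + \sqrt{0 + l}\right)}{\left(-1\right) \left(-4\right)} = \frac{\frac{1}{4 + \sqrt{l}} \left(5 + \sqrt{l}\right)}{4} = \frac{5 + \sqrt{l}}{4 + \sqrt{l}} \frac{1}{4} = \frac{5 + \sqrt{l}}{4 \left(4 + \sqrt{l}\right)}$)
$P{\left(-9,13 \right)} \left(13 - 143\right) = \frac{5 + \sqrt{13}}{4 \left(4 + \sqrt{13}\right)} \left(13 - 143\right) = \frac{5 + \sqrt{13}}{4 \left(4 + \sqrt{13}\right)} \left(-130\right) = - \frac{65 \left(5 + \sqrt{13}\right)}{2 \left(4 + \sqrt{13}\right)}$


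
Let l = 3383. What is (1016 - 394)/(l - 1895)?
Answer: 311/744 ≈ 0.41801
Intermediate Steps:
(1016 - 394)/(l - 1895) = (1016 - 394)/(3383 - 1895) = 622/1488 = 622*(1/1488) = 311/744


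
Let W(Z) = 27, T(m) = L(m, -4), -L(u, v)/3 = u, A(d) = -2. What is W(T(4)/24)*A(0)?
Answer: -54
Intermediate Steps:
L(u, v) = -3*u
T(m) = -3*m
W(T(4)/24)*A(0) = 27*(-2) = -54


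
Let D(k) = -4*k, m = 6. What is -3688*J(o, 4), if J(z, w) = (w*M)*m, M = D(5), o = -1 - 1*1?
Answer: 1770240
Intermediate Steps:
o = -2 (o = -1 - 1 = -2)
M = -20 (M = -4*5 = -20)
J(z, w) = -120*w (J(z, w) = (w*(-20))*6 = -20*w*6 = -120*w)
-3688*J(o, 4) = -(-442560)*4 = -3688*(-480) = 1770240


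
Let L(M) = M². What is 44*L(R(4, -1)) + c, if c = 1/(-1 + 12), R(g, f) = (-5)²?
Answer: 302501/11 ≈ 27500.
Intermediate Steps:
R(g, f) = 25
c = 1/11 ≈ 0.090909
44*L(R(4, -1)) + c = 44*25² + 1/11 = 44*625 + 1/11 = 27500 + 1/11 = 302501/11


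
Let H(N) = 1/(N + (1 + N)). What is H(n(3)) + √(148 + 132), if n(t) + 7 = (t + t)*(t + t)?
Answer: 1/59 + 2*√70 ≈ 16.750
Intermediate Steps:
n(t) = -7 + 4*t² (n(t) = -7 + (t + t)*(t + t) = -7 + (2*t)*(2*t) = -7 + 4*t²)
H(N) = 1/(1 + 2*N)
H(n(3)) + √(148 + 132) = 1/(1 + 2*(-7 + 4*3²)) + √(148 + 132) = 1/(1 + 2*(-7 + 4*9)) + √280 = 1/(1 + 2*(-7 + 36)) + 2*√70 = 1/(1 + 2*29) + 2*√70 = 1/(1 + 58) + 2*√70 = 1/59 + 2*√70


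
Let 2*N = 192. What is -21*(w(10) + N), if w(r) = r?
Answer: -2226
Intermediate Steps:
N = 96 (N = (½)*192 = 96)
-21*(w(10) + N) = -21*(10 + 96) = -21*106 = -2226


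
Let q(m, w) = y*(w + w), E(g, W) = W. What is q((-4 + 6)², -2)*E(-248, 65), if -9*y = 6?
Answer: 520/3 ≈ 173.33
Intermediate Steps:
y = -⅔ (y = -⅑*6 = -⅔ ≈ -0.66667)
q(m, w) = -4*w/3 (q(m, w) = -2*(w + w)/3 = -4*w/3)
q((-4 + 6)², -2)*E(-248, 65) = -4/3*(-2)*65 = (8/3)*65 = 520/3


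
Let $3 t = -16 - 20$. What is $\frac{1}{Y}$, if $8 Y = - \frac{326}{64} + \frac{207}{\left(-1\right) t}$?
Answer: $\frac{256}{389} \approx 0.6581$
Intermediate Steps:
$t = -12$ ($t = \frac{-16 - 20}{3} = \frac{1}{3} \left(-36\right) = -12$)
$Y = \frac{389}{256}$ ($Y = \frac{- \frac{326}{64} + \frac{207}{\left(-1\right) \left(-12\right)}}{8} = \frac{\left(-326\right) \frac{1}{64} + \frac{207}{12}}{8} = \frac{- \frac{163}{32} + 207 \cdot \frac{1}{12}}{8} = \frac{- \frac{163}{32} + \frac{69}{4}}{8} = \frac{1}{8} \cdot \frac{389}{32} = \frac{389}{256} \approx 1.5195$)
$\frac{1}{Y} = \frac{1}{\frac{389}{256}} = \frac{256}{389}$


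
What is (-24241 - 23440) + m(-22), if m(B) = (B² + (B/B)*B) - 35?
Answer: -47254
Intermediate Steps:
m(B) = -35 + B + B² (m(B) = (B² + 1*B) - 35 = (B² + B) - 35 = (B + B²) - 35 = -35 + B + B²)
(-24241 - 23440) + m(-22) = (-24241 - 23440) + (-35 - 22 + (-22)²) = -47681 + (-35 - 22 + 484) = -47681 + 427 = -47254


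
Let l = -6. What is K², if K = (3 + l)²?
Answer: 81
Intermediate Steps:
K = 9 (K = (3 - 6)² = (-3)² = 9)
K² = 9² = 81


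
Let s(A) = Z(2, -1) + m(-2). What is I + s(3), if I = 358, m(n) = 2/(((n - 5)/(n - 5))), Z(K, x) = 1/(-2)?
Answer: 719/2 ≈ 359.50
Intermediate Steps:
Z(K, x) = -½
m(n) = 2 (m(n) = 2/(((-5 + n)/(-5 + n))) = 2/1 = 2*1 = 2)
s(A) = 3/2 (s(A) = -½ + 2 = 3/2)
I + s(3) = 358 + 3/2 = 719/2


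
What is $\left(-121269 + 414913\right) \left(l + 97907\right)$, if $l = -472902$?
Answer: $-110115031780$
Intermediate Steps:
$\left(-121269 + 414913\right) \left(l + 97907\right) = \left(-121269 + 414913\right) \left(-472902 + 97907\right) = 293644 \left(-374995\right) = -110115031780$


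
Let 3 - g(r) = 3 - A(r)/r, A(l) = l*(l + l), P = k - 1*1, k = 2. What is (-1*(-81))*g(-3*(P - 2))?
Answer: 486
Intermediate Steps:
P = 1 (P = 2 - 1*1 = 2 - 1 = 1)
A(l) = 2*l**2 (A(l) = l*(2*l) = 2*l**2)
g(r) = 2*r (g(r) = 3 - (3 - 2*r**2/r) = 3 - (3 - 2*r) = 3 + (-3 + 2*r) = 2*r)
(-1*(-81))*g(-3*(P - 2)) = (-1*(-81))*(2*(-3*(1 - 2))) = 81*(2*(-3*(-1))) = 81*(2*3) = 81*6 = 486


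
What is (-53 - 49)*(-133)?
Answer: 13566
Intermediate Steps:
(-53 - 49)*(-133) = -102*(-133) = 13566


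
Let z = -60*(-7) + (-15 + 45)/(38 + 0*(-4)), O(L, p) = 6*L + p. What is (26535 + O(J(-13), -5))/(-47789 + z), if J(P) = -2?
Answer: -251921/449998 ≈ -0.55983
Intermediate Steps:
O(L, p) = p + 6*L
z = 7995/19 (z = 420 + 30/(38 + 0) = 420 + 30/38 = 420 + 30*(1/38) = 420 + 15/19 = 7995/19 ≈ 420.79)
(26535 + O(J(-13), -5))/(-47789 + z) = (26535 + (-5 + 6*(-2)))/(-47789 + 7995/19) = (26535 + (-5 - 12))/(-899996/19) = (26535 - 17)*(-19/899996) = 26518*(-19/899996) = -251921/449998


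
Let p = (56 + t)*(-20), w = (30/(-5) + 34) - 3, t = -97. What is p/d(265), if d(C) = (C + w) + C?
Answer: 164/111 ≈ 1.4775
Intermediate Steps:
w = 25 (w = (30*(-⅕) + 34) - 3 = (-6 + 34) - 3 = 28 - 3 = 25)
d(C) = 25 + 2*C (d(C) = (C + 25) + C = (25 + C) + C = 25 + 2*C)
p = 820 (p = (56 - 97)*(-20) = -41*(-20) = 820)
p/d(265) = 820/(25 + 2*265) = 820/(25 + 530) = 820/555 = 820*(1/555) = 164/111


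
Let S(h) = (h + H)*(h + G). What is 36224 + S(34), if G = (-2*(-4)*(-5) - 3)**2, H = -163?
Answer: -206683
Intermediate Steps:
G = 1849 (G = (8*(-5) - 3)**2 = (-40 - 3)**2 = (-43)**2 = 1849)
S(h) = (-163 + h)*(1849 + h) (S(h) = (h - 163)*(h + 1849) = (-163 + h)*(1849 + h))
36224 + S(34) = 36224 + (-301387 + 34**2 + 1686*34) = 36224 + (-301387 + 1156 + 57324) = 36224 - 242907 = -206683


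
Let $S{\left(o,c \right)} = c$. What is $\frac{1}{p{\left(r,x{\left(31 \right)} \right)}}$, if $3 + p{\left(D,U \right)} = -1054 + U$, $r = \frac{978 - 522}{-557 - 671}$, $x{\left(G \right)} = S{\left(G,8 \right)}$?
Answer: $- \frac{1}{1049} \approx -0.00095329$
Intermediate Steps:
$x{\left(G \right)} = 8$
$r = - \frac{114}{307}$ ($r = \frac{456}{-1228} = 456 \left(- \frac{1}{1228}\right) = - \frac{114}{307} \approx -0.37134$)
$p{\left(D,U \right)} = -1057 + U$ ($p{\left(D,U \right)} = -3 + \left(-1054 + U\right) = -1057 + U$)
$\frac{1}{p{\left(r,x{\left(31 \right)} \right)}} = \frac{1}{-1057 + 8} = \frac{1}{-1049} = - \frac{1}{1049}$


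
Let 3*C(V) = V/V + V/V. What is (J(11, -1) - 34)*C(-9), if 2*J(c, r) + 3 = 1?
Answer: -70/3 ≈ -23.333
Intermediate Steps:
J(c, r) = -1 (J(c, r) = -3/2 + (1/2)*1 = -3/2 + 1/2 = -1)
C(V) = 2/3 (C(V) = (V/V + V/V)/3 = (1 + 1)/3 = (1/3)*2 = 2/3)
(J(11, -1) - 34)*C(-9) = (-1 - 34)*(2/3) = -35*2/3 = -70/3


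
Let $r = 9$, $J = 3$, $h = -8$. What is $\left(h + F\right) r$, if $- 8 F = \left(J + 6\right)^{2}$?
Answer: $- \frac{1305}{8} \approx -163.13$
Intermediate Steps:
$F = - \frac{81}{8}$ ($F = - \frac{\left(3 + 6\right)^{2}}{8} = - \frac{9^{2}}{8} = \left(- \frac{1}{8}\right) 81 = - \frac{81}{8} \approx -10.125$)
$\left(h + F\right) r = \left(-8 - \frac{81}{8}\right) 9 = \left(- \frac{145}{8}\right) 9 = - \frac{1305}{8}$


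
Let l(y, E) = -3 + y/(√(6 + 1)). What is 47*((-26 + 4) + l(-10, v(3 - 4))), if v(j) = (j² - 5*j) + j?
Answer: -1175 - 470*√7/7 ≈ -1352.6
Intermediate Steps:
v(j) = j² - 4*j
l(y, E) = -3 + y*√7/7 (l(y, E) = -3 + y/(√7) = -3 + y*(√7/7) = -3 + y*√7/7)
47*((-26 + 4) + l(-10, v(3 - 4))) = 47*((-26 + 4) + (-3 + (⅐)*(-10)*√7)) = 47*(-22 + (-3 - 10*√7/7)) = 47*(-25 - 10*√7/7) = -1175 - 470*√7/7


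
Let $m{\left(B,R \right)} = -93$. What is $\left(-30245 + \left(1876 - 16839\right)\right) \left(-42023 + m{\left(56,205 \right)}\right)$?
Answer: $1903980128$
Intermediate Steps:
$\left(-30245 + \left(1876 - 16839\right)\right) \left(-42023 + m{\left(56,205 \right)}\right) = \left(-30245 + \left(1876 - 16839\right)\right) \left(-42023 - 93\right) = \left(-30245 - 14963\right) \left(-42116\right) = \left(-45208\right) \left(-42116\right) = 1903980128$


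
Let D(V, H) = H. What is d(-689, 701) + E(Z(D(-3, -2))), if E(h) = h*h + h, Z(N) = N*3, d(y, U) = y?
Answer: -659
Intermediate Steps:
Z(N) = 3*N
E(h) = h + h² (E(h) = h² + h = h + h²)
d(-689, 701) + E(Z(D(-3, -2))) = -689 + (3*(-2))*(1 + 3*(-2)) = -689 - 6*(1 - 6) = -689 - 6*(-5) = -689 + 30 = -659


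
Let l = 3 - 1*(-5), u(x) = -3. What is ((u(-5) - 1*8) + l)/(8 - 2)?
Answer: -1/2 ≈ -0.50000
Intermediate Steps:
l = 8 (l = 3 + 5 = 8)
((u(-5) - 1*8) + l)/(8 - 2) = ((-3 - 1*8) + 8)/(8 - 2) = ((-3 - 8) + 8)/6 = (-11 + 8)/6 = (1/6)*(-3) = -1/2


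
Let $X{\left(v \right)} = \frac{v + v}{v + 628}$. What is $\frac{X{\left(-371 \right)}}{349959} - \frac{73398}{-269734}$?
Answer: $\frac{62275250591}{228865387857} \approx 0.2721$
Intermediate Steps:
$X{\left(v \right)} = \frac{2 v}{628 + v}$
$\frac{X{\left(-371 \right)}}{349959} - \frac{73398}{-269734} = \frac{2 \left(-371\right) \frac{1}{628 - 371}}{349959} - \frac{73398}{-269734} = 2 \left(-371\right) \frac{1}{257} \cdot \frac{1}{349959} - - \frac{36699}{134867} = 2 \left(-371\right) \frac{1}{257} \cdot \frac{1}{349959} + \frac{36699}{134867} = \left(- \frac{742}{257}\right) \frac{1}{349959} + \frac{36699}{134867} = - \frac{14}{1696971} + \frac{36699}{134867} = \frac{62275250591}{228865387857}$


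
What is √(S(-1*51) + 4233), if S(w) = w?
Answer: √4182 ≈ 64.668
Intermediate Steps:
√(S(-1*51) + 4233) = √(-1*51 + 4233) = √(-51 + 4233) = √4182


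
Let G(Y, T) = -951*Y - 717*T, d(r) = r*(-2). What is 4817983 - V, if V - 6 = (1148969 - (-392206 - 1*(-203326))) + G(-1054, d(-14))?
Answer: 2497850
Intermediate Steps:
d(r) = -2*r
V = 2320133 (V = 6 + ((1148969 - (-392206 - 1*(-203326))) + (-951*(-1054) - (-1434)*(-14))) = 6 + ((1148969 - (-392206 + 203326)) + (1002354 - 717*28)) = 6 + ((1148969 - 1*(-188880)) + (1002354 - 20076)) = 6 + ((1148969 + 188880) + 982278) = 6 + (1337849 + 982278) = 6 + 2320127 = 2320133)
4817983 - V = 4817983 - 1*2320133 = 4817983 - 2320133 = 2497850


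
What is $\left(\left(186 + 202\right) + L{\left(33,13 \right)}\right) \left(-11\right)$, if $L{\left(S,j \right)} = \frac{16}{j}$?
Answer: $- \frac{55660}{13} \approx -4281.5$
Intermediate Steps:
$\left(\left(186 + 202\right) + L{\left(33,13 \right)}\right) \left(-11\right) = \left(\left(186 + 202\right) + \frac{16}{13}\right) \left(-11\right) = \left(388 + 16 \cdot \frac{1}{13}\right) \left(-11\right) = \left(388 + \frac{16}{13}\right) \left(-11\right) = \frac{5060}{13} \left(-11\right) = - \frac{55660}{13}$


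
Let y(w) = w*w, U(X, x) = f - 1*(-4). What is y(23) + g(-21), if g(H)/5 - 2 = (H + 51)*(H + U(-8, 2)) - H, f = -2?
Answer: -2206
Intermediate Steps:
U(X, x) = 2 (U(X, x) = -2 - 1*(-4) = -2 + 4 = 2)
y(w) = w²
g(H) = 10 - 5*H + 5*(2 + H)*(51 + H) (g(H) = 10 + 5*((H + 51)*(H + 2) - H) = 10 + 5*((51 + H)*(2 + H) - H) = 10 + 5*((2 + H)*(51 + H) - H) = 10 + 5*(-H + (2 + H)*(51 + H)) = 10 + (-5*H + 5*(2 + H)*(51 + H)) = 10 - 5*H + 5*(2 + H)*(51 + H))
y(23) + g(-21) = 23² + (520 + 5*(-21)² + 260*(-21)) = 529 + (520 + 5*441 - 5460) = 529 + (520 + 2205 - 5460) = 529 - 2735 = -2206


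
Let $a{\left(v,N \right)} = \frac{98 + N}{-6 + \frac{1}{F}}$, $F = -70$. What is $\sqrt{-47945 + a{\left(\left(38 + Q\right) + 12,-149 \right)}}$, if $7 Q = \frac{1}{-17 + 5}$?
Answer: $\frac{5 i \sqrt{339852671}}{421} \approx 218.94 i$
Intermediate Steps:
$Q = - \frac{1}{84}$ ($Q = \frac{1}{7 \left(-17 + 5\right)} = \frac{1}{7 \left(-12\right)} = \frac{1}{7} \left(- \frac{1}{12}\right) = - \frac{1}{84} \approx -0.011905$)
$a{\left(v,N \right)} = - \frac{6860}{421} - \frac{70 N}{421}$ ($a{\left(v,N \right)} = \frac{98 + N}{-6 + \frac{1}{-70}} = \frac{98 + N}{-6 - \frac{1}{70}} = \frac{98 + N}{- \frac{421}{70}} = \left(98 + N\right) \left(- \frac{70}{421}\right) = - \frac{6860}{421} - \frac{70 N}{421}$)
$\sqrt{-47945 + a{\left(\left(38 + Q\right) + 12,-149 \right)}} = \sqrt{-47945 - - \frac{3570}{421}} = \sqrt{-47945 + \left(- \frac{6860}{421} + \frac{10430}{421}\right)} = \sqrt{-47945 + \frac{3570}{421}} = \sqrt{- \frac{20181275}{421}} = \frac{5 i \sqrt{339852671}}{421}$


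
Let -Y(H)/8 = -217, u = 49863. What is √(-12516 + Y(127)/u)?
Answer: 2*I*√7779669787659/49863 ≈ 111.87*I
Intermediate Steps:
Y(H) = 1736 (Y(H) = -8*(-217) = 1736)
√(-12516 + Y(127)/u) = √(-12516 + 1736/49863) = √(-624083572/49863) = 2*I*√7779669787659/49863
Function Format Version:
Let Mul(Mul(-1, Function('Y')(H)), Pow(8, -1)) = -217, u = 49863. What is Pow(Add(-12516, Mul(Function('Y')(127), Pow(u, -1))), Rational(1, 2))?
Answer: Mul(Rational(2, 49863), I, Pow(7779669787659, Rational(1, 2))) ≈ Mul(111.87, I)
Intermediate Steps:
Function('Y')(H) = 1736 (Function('Y')(H) = Mul(-8, -217) = 1736)
Pow(Add(-12516, Mul(Function('Y')(127), Pow(u, -1))), Rational(1, 2)) = Pow(Add(-12516, Mul(1736, Pow(49863, -1))), Rational(1, 2)) = Pow(Add(-12516, Mul(1736, Rational(1, 49863))), Rational(1, 2)) = Pow(Add(-12516, Rational(1736, 49863)), Rational(1, 2)) = Pow(Rational(-624083572, 49863), Rational(1, 2)) = Mul(Rational(2, 49863), I, Pow(7779669787659, Rational(1, 2)))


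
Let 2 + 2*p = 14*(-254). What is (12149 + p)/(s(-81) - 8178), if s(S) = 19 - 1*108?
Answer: -10370/8267 ≈ -1.2544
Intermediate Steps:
s(S) = -89 (s(S) = 19 - 108 = -89)
p = -1779 (p = -1 + (14*(-254))/2 = -1 + (1/2)*(-3556) = -1 - 1778 = -1779)
(12149 + p)/(s(-81) - 8178) = (12149 - 1779)/(-89 - 8178) = 10370/(-8267) = 10370*(-1/8267) = -10370/8267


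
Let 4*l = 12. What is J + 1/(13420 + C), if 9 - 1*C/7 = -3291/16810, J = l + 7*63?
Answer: 100642503358/226672267 ≈ 444.00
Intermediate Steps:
l = 3 (l = (¼)*12 = 3)
J = 444 (J = 3 + 7*63 = 3 + 441 = 444)
C = 1082067/16810 (C = 63 - (-23037)/16810 = 63 - 7*(-3291/16810) = 63 + 23037/16810 = 1082067/16810 ≈ 64.370)
J + 1/(13420 + C) = 444 + 1/(13420 + 1082067/16810) = 444 + 1/(226672267/16810) = 444 + 16810/226672267 = 100642503358/226672267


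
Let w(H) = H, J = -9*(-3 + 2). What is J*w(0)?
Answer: 0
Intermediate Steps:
J = 9 (J = -9*(-1) = 9)
J*w(0) = 9*0 = 0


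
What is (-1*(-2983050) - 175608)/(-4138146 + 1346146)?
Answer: -1403721/1396000 ≈ -1.0055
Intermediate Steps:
(-1*(-2983050) - 175608)/(-4138146 + 1346146) = (2983050 - 175608)/(-2792000) = 2807442*(-1/2792000) = -1403721/1396000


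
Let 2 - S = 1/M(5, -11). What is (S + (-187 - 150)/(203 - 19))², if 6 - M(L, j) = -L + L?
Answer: 1/304704 ≈ 3.2819e-6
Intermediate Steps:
M(L, j) = 6 (M(L, j) = 6 - (-L + L) = 6 - 1*0 = 6 + 0 = 6)
S = 11/6 (S = 2 - 1/6 = 2 - 1*⅙ = 2 - ⅙ = 11/6 ≈ 1.8333)
(S + (-187 - 150)/(203 - 19))² = (11/6 + (-187 - 150)/(203 - 19))² = (11/6 - 337/184)² = (1/552)² = 1/304704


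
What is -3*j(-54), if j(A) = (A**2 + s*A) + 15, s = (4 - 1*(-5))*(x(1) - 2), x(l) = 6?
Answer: -2961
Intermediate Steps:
s = 36 (s = (4 - 1*(-5))*(6 - 2) = (4 + 5)*4 = 9*4 = 36)
j(A) = 15 + A**2 + 36*A (j(A) = (A**2 + 36*A) + 15 = 15 + A**2 + 36*A)
-3*j(-54) = -3*(15 + (-54)**2 + 36*(-54)) = -3*(15 + 2916 - 1944) = -3*987 = -2961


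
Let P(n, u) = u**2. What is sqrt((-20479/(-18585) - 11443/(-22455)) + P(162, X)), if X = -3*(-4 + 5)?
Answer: sqrt(4056213195741)/618261 ≈ 3.2575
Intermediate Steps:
X = -3 (X = -3*1 = -3)
sqrt((-20479/(-18585) - 11443/(-22455)) + P(162, X)) = sqrt((-20479/(-18585) - 11443/(-22455)) + (-3)**2) = sqrt((-20479*(-1/18585) - 11443*(-1/22455)) + 9) = sqrt((20479/18585 + 11443/22455) + 9) = sqrt(996332/618261 + 9) = sqrt(6560681/618261) = sqrt(4056213195741)/618261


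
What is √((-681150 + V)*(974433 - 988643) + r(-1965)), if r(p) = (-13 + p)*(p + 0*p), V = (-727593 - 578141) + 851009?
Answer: 18*√49829230 ≈ 1.2706e+5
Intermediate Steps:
V = -454725 (V = -1305734 + 851009 = -454725)
r(p) = p*(-13 + p) (r(p) = (-13 + p)*(p + 0) = (-13 + p)*p = p*(-13 + p))
√((-681150 + V)*(974433 - 988643) + r(-1965)) = √((-681150 - 454725)*(974433 - 988643) - 1965*(-13 - 1965)) = √(-1135875*(-14210) - 1965*(-1978)) = √(16140783750 + 3886770) = √16144670520 = 18*√49829230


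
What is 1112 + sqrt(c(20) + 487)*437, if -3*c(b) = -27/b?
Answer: 1112 + 437*sqrt(48745)/10 ≈ 10760.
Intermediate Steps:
c(b) = 9/b (c(b) = -(-9)/b = 9/b)
1112 + sqrt(c(20) + 487)*437 = 1112 + sqrt(9/20 + 487)*437 = 1112 + sqrt(9749/20)*437 = 1112 + (sqrt(48745)/10)*437 = 1112 + 437*sqrt(48745)/10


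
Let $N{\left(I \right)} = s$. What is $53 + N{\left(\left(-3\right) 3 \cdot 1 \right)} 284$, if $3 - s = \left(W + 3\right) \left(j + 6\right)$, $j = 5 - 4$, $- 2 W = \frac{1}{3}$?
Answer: $- \frac{14183}{3} \approx -4727.7$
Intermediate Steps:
$W = - \frac{1}{6}$ ($W = - \frac{1}{2 \cdot 3} = \left(- \frac{1}{2}\right) \frac{1}{3} = - \frac{1}{6} \approx -0.16667$)
$j = 1$
$s = - \frac{101}{6}$ ($s = 3 - \left(- \frac{1}{6} + 3\right) \left(1 + 6\right) = 3 - \frac{17}{6} \cdot 7 = 3 - \frac{119}{6} = - \frac{101}{6} \approx -16.833$)
$N{\left(I \right)} = - \frac{101}{6}$
$53 + N{\left(\left(-3\right) 3 \cdot 1 \right)} 284 = 53 - \frac{14342}{3} = - \frac{14183}{3}$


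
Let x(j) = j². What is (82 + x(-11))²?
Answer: 41209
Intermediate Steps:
(82 + x(-11))² = (82 + (-11)²)² = (82 + 121)² = 203² = 41209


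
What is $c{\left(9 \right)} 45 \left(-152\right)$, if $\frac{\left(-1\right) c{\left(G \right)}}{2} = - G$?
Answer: $-123120$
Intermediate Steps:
$c{\left(G \right)} = 2 G$ ($c{\left(G \right)} = - 2 \left(- G\right) = 2 G$)
$c{\left(9 \right)} 45 \left(-152\right) = 2 \cdot 9 \cdot 45 \left(-152\right) = 18 \cdot 45 \left(-152\right) = 810 \left(-152\right) = -123120$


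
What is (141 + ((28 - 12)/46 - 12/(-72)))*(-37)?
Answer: -722573/138 ≈ -5236.0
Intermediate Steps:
(141 + ((28 - 12)/46 - 12/(-72)))*(-37) = (141 + (16*(1/46) - 12*(-1/72)))*(-37) = (141 + (8/23 + 1/6))*(-37) = (141 + 71/138)*(-37) = (19529/138)*(-37) = -722573/138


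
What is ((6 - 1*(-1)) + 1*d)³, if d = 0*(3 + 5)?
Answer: 343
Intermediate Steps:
d = 0 (d = 0*8 = 0)
((6 - 1*(-1)) + 1*d)³ = ((6 - 1*(-1)) + 1*0)³ = ((6 + 1) + 0)³ = (7 + 0)³ = 7³ = 343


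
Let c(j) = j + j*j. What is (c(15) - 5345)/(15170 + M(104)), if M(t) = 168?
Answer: -5105/15338 ≈ -0.33283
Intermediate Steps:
c(j) = j + j²
(c(15) - 5345)/(15170 + M(104)) = (15*(1 + 15) - 5345)/(15170 + 168) = (15*16 - 5345)/15338 = (240 - 5345)*(1/15338) = -5105*1/15338 = -5105/15338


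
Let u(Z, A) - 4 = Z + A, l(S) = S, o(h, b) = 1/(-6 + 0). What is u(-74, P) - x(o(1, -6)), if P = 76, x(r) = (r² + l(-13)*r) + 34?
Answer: -1087/36 ≈ -30.194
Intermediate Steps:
o(h, b) = -⅙ (o(h, b) = 1/(-6) = -⅙)
x(r) = 34 + r² - 13*r (x(r) = (r² - 13*r) + 34 = 34 + r² - 13*r)
u(Z, A) = 4 + A + Z (u(Z, A) = 4 + (Z + A) = 4 + (A + Z) = 4 + A + Z)
u(-74, P) - x(o(1, -6)) = (4 + 76 - 74) - (34 + (-⅙)² - 13*(-⅙)) = 6 - (34 + 1/36 + 13/6) = 6 - 1*1303/36 = 6 - 1303/36 = -1087/36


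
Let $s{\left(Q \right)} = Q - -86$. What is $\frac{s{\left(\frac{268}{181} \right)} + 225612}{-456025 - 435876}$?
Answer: $- \frac{40851606}{161434081} \approx -0.25305$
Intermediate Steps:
$s{\left(Q \right)} = 86 + Q$ ($s{\left(Q \right)} = Q + 86 = 86 + Q$)
$\frac{s{\left(\frac{268}{181} \right)} + 225612}{-456025 - 435876} = \frac{\left(86 + \frac{268}{181}\right) + 225612}{-456025 - 435876} = \frac{\left(86 + 268 \cdot \frac{1}{181}\right) + 225612}{-891901} = \left(\left(86 + \frac{268}{181}\right) + 225612\right) \left(- \frac{1}{891901}\right) = \left(\frac{15834}{181} + 225612\right) \left(- \frac{1}{891901}\right) = \frac{40851606}{181} \left(- \frac{1}{891901}\right) = - \frac{40851606}{161434081}$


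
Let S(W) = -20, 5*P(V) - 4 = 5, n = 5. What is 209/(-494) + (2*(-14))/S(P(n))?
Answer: 127/130 ≈ 0.97692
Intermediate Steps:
P(V) = 9/5 (P(V) = 4/5 + (1/5)*5 = 4/5 + 1 = 9/5)
209/(-494) + (2*(-14))/S(P(n)) = 209/(-494) + (2*(-14))/(-20) = 209*(-1/494) - 28*(-1/20) = -11/26 + 7/5 = 127/130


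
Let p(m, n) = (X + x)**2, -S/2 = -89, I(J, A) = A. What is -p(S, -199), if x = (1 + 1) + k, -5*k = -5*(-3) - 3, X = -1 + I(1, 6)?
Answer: -529/25 ≈ -21.160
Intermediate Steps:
S = 178 (S = -2*(-89) = 178)
X = 5 (X = -1 + 6 = 5)
k = -12/5 (k = -(-5*(-3) - 3)/5 = -(15 - 3)/5 = -1/5*12 = -12/5 ≈ -2.4000)
x = -2/5 (x = (1 + 1) - 12/5 = 2 - 12/5 = -2/5 ≈ -0.40000)
p(m, n) = 529/25 (p(m, n) = (5 - 2/5)**2 = (23/5)**2 = 529/25)
-p(S, -199) = -1*529/25 = -529/25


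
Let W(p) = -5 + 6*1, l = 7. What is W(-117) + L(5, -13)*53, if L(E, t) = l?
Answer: 372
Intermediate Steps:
L(E, t) = 7
W(p) = 1 (W(p) = -5 + 6 = 1)
W(-117) + L(5, -13)*53 = 1 + 7*53 = 1 + 371 = 372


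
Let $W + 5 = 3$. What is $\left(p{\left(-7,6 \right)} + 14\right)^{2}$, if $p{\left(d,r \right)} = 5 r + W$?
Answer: $1764$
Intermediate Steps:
$W = -2$ ($W = -5 + 3 = -2$)
$p{\left(d,r \right)} = -2 + 5 r$ ($p{\left(d,r \right)} = 5 r - 2 = -2 + 5 r$)
$\left(p{\left(-7,6 \right)} + 14\right)^{2} = \left(\left(-2 + 5 \cdot 6\right) + 14\right)^{2} = \left(\left(-2 + 30\right) + 14\right)^{2} = \left(28 + 14\right)^{2} = 42^{2} = 1764$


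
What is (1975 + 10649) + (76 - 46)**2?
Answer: 13524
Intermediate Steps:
(1975 + 10649) + (76 - 46)**2 = 12624 + 30**2 = 12624 + 900 = 13524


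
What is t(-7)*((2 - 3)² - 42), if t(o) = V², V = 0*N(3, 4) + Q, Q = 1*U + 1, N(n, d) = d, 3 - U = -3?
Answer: -2009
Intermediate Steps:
U = 6 (U = 3 - 1*(-3) = 3 + 3 = 6)
Q = 7 (Q = 1*6 + 1 = 6 + 1 = 7)
V = 7 (V = 0*4 + 7 = 0 + 7 = 7)
t(o) = 49 (t(o) = 7² = 49)
t(-7)*((2 - 3)² - 42) = 49*((2 - 3)² - 42) = 49*((-1)² - 42) = 49*(1 - 42) = 49*(-41) = -2009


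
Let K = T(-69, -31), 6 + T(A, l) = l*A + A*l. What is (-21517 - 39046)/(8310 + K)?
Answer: -60563/12582 ≈ -4.8135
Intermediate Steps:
T(A, l) = -6 + 2*A*l (T(A, l) = -6 + (l*A + A*l) = -6 + (A*l + A*l) = -6 + 2*A*l)
K = 4272 (K = -6 + 2*(-69)*(-31) = -6 + 4278 = 4272)
(-21517 - 39046)/(8310 + K) = (-21517 - 39046)/(8310 + 4272) = -60563/12582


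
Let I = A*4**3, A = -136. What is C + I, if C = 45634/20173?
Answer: -175540158/20173 ≈ -8701.7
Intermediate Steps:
I = -8704 (I = -136*4**3 = -136*64 = -8704)
C = 45634/20173 (C = 45634*(1/20173) = 45634/20173 ≈ 2.2621)
C + I = 45634/20173 - 8704 = -175540158/20173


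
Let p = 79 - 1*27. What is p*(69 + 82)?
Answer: 7852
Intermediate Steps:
p = 52 (p = 79 - 27 = 52)
p*(69 + 82) = 52*(69 + 82) = 52*151 = 7852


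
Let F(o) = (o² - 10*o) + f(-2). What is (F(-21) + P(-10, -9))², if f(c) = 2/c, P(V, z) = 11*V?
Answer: 291600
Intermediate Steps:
F(o) = -1 + o² - 10*o (F(o) = (o² - 10*o) + 2/(-2) = (o² - 10*o) + 2*(-½) = (o² - 10*o) - 1 = -1 + o² - 10*o)
(F(-21) + P(-10, -9))² = ((-1 + (-21)² - 10*(-21)) + 11*(-10))² = ((-1 + 441 + 210) - 110)² = (650 - 110)² = 540² = 291600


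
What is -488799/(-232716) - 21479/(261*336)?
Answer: 3155600845/1700688528 ≈ 1.8555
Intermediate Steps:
-488799/(-232716) - 21479/(261*336) = -488799*(-1/232716) - 21479/87696 = 162933/77572 - 21479*1/87696 = 162933/77572 - 21479/87696 = 3155600845/1700688528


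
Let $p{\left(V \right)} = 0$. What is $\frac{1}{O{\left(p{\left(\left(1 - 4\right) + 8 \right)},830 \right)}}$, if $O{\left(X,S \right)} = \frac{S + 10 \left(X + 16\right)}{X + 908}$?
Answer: $\frac{454}{495} \approx 0.91717$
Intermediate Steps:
$O{\left(X,S \right)} = \frac{160 + S + 10 X}{908 + X}$ ($O{\left(X,S \right)} = \frac{S + 10 \left(16 + X\right)}{908 + X} = \frac{S + \left(160 + 10 X\right)}{908 + X} = \frac{160 + S + 10 X}{908 + X}$)
$\frac{1}{O{\left(p{\left(\left(1 - 4\right) + 8 \right)},830 \right)}} = \frac{1}{\frac{1}{908 + 0} \left(160 + 830 + 10 \cdot 0\right)} = \frac{1}{\frac{1}{908} \left(160 + 830 + 0\right)} = \frac{1}{\frac{1}{908} \cdot 990} = \frac{1}{\frac{495}{454}} = \frac{454}{495}$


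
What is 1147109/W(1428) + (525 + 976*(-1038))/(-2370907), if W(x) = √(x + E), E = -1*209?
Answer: 1012563/2370907 + 1147109*√1219/1219 ≈ 32856.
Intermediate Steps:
E = -209
W(x) = √(-209 + x) (W(x) = √(x - 209) = √(-209 + x))
1147109/W(1428) + (525 + 976*(-1038))/(-2370907) = 1147109/(√(-209 + 1428)) + (525 + 976*(-1038))/(-2370907) = 1147109/(√1219) + (525 - 1013088)*(-1/2370907) = 1147109*(√1219/1219) - 1012563*(-1/2370907) = 1147109*√1219/1219 + 1012563/2370907 = 1012563/2370907 + 1147109*√1219/1219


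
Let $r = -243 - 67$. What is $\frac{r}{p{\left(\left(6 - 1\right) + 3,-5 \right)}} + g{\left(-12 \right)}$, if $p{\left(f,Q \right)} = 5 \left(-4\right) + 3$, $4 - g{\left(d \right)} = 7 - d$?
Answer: $\frac{55}{17} \approx 3.2353$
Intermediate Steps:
$g{\left(d \right)} = -3 + d$ ($g{\left(d \right)} = 4 - \left(7 - d\right) = 4 + \left(-7 + d\right) = -3 + d$)
$p{\left(f,Q \right)} = -17$ ($p{\left(f,Q \right)} = -20 + 3 = -17$)
$r = -310$
$\frac{r}{p{\left(\left(6 - 1\right) + 3,-5 \right)}} + g{\left(-12 \right)} = - \frac{310}{-17} - 15 = \left(-310\right) \left(- \frac{1}{17}\right) - 15 = \frac{310}{17} - 15 = \frac{55}{17}$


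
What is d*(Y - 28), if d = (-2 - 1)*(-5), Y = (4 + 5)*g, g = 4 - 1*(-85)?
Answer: 11595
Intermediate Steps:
g = 89 (g = 4 + 85 = 89)
Y = 801 (Y = (4 + 5)*89 = 9*89 = 801)
d = 15 (d = -3*(-5) = 15)
d*(Y - 28) = 15*(801 - 28) = 15*773 = 11595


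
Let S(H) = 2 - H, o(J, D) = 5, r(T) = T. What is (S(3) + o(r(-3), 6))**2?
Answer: 16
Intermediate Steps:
(S(3) + o(r(-3), 6))**2 = ((2 - 1*3) + 5)**2 = ((2 - 3) + 5)**2 = (-1 + 5)**2 = 4**2 = 16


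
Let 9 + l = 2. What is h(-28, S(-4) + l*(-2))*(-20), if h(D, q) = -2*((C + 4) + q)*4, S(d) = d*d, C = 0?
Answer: 5440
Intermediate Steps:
l = -7 (l = -9 + 2 = -7)
S(d) = d²
h(D, q) = -32 - 8*q (h(D, q) = -2*((0 + 4) + q)*4 = -2*(4 + q)*4 = (-8 - 2*q)*4 = -32 - 8*q)
h(-28, S(-4) + l*(-2))*(-20) = (-32 - 8*((-4)² - 7*(-2)))*(-20) = (-32 - 8*(16 + 14))*(-20) = (-32 - 8*30)*(-20) = (-32 - 240)*(-20) = -272*(-20) = 5440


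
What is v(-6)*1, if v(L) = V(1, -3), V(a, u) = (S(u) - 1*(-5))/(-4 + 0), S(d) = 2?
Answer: -7/4 ≈ -1.7500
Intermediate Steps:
V(a, u) = -7/4 (V(a, u) = (2 - 1*(-5))/(-4 + 0) = (2 + 5)/(-4) = 7*(-¼) = -7/4)
v(L) = -7/4
v(-6)*1 = -7/4*1 = -7/4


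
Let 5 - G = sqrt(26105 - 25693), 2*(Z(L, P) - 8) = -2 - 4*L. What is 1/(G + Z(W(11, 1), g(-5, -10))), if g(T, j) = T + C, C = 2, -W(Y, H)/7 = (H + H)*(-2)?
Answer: -11/381 + sqrt(103)/762 ≈ -0.015553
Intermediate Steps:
W(Y, H) = 28*H (W(Y, H) = -7*(H + H)*(-2) = -7*2*H*(-2) = -(-28)*H = 28*H)
g(T, j) = 2 + T (g(T, j) = T + 2 = 2 + T)
Z(L, P) = 7 - 2*L (Z(L, P) = 8 + (-2 - 4*L)/2 = 8 + (-1 - 2*L) = 7 - 2*L)
G = 5 - 2*sqrt(103) (G = 5 - sqrt(26105 - 25693) = 5 - sqrt(412) = 5 - 2*sqrt(103) ≈ -15.298)
1/(G + Z(W(11, 1), g(-5, -10))) = 1/((5 - 2*sqrt(103)) + (7 - 56)) = 1/((5 - 2*sqrt(103)) - 49) = 1/(-44 - 2*sqrt(103))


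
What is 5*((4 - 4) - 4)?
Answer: -20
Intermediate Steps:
5*((4 - 4) - 4) = 5*(0 - 4) = 5*(-4) = -20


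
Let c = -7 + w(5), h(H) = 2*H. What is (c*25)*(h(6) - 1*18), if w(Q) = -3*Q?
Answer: 3300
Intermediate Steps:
c = -22 (c = -7 - 3*5 = -7 - 15 = -22)
(c*25)*(h(6) - 1*18) = (-22*25)*(2*6 - 1*18) = -550*(12 - 18) = -550*(-6) = 3300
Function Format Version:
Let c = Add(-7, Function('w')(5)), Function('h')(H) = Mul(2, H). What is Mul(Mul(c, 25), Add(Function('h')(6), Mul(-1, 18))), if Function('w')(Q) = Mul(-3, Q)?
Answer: 3300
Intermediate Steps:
c = -22 (c = Add(-7, Mul(-3, 5)) = Add(-7, -15) = -22)
Mul(Mul(c, 25), Add(Function('h')(6), Mul(-1, 18))) = Mul(Mul(-22, 25), Add(Mul(2, 6), Mul(-1, 18))) = Mul(-550, Add(12, -18)) = Mul(-550, -6) = 3300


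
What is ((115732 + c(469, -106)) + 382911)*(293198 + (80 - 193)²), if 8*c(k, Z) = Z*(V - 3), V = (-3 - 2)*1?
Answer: 152600735283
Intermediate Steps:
V = -5 (V = -5*1 = -5)
c(k, Z) = -Z (c(k, Z) = (Z*(-5 - 3))/8 = (Z*(-8))/8 = (-8*Z)/8 = -Z)
((115732 + c(469, -106)) + 382911)*(293198 + (80 - 193)²) = ((115732 - 1*(-106)) + 382911)*(293198 + (80 - 193)²) = ((115732 + 106) + 382911)*(293198 + (-113)²) = (115838 + 382911)*(293198 + 12769) = 498749*305967 = 152600735283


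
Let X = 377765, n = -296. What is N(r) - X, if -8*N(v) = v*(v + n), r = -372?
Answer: -408827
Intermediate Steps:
N(v) = -v*(-296 + v)/8 (N(v) = -v*(v - 296)/8 = -v*(-296 + v)/8)
N(r) - X = (⅛)*(-372)*(296 - 1*(-372)) - 1*377765 = (⅛)*(-372)*(296 + 372) - 377765 = (⅛)*(-372)*668 - 377765 = -31062 - 377765 = -408827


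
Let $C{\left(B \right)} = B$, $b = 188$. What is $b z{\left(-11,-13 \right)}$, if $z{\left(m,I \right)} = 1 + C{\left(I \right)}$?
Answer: $-2256$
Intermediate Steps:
$z{\left(m,I \right)} = 1 + I$
$b z{\left(-11,-13 \right)} = 188 \left(1 - 13\right) = 188 \left(-12\right) = -2256$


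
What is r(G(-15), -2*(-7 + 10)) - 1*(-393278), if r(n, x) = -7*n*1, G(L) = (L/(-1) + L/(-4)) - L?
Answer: 1572167/4 ≈ 3.9304e+5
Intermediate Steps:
G(L) = -9*L/4 (G(L) = (L*(-1) + L*(-¼)) - L = (-L - L/4) - L = -5*L/4 - L = -9*L/4)
r(n, x) = -7*n
r(G(-15), -2*(-7 + 10)) - 1*(-393278) = -(-63)*(-15)/4 - 1*(-393278) = -7*135/4 + 393278 = -945/4 + 393278 = 1572167/4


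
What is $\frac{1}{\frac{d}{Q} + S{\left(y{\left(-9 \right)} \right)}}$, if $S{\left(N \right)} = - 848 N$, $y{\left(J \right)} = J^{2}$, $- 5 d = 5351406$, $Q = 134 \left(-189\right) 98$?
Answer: $- \frac{2068290}{142065811619} \approx -1.4559 \cdot 10^{-5}$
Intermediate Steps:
$Q = -2481948$ ($Q = \left(-25326\right) 98 = -2481948$)
$d = - \frac{5351406}{5}$ ($d = \left(- \frac{1}{5}\right) 5351406 = - \frac{5351406}{5} \approx -1.0703 \cdot 10^{6}$)
$\frac{1}{\frac{d}{Q} + S{\left(y{\left(-9 \right)} \right)}} = \frac{1}{- \frac{5351406}{5 \left(-2481948\right)} - 848 \left(-9\right)^{2}} = \frac{1}{\left(- \frac{5351406}{5}\right) \left(- \frac{1}{2481948}\right) - 68688} = \frac{1}{\frac{891901}{2068290} - 68688} = \frac{1}{- \frac{142065811619}{2068290}} = - \frac{2068290}{142065811619}$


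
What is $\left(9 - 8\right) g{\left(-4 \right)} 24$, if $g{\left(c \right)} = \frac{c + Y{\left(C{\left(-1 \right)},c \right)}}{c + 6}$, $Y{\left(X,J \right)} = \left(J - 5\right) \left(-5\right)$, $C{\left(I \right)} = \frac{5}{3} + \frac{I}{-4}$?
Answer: $492$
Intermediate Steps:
$C{\left(I \right)} = \frac{5}{3} - \frac{I}{4}$ ($C{\left(I \right)} = 5 \cdot \frac{1}{3} + I \left(- \frac{1}{4}\right) = \frac{5}{3} - \frac{I}{4}$)
$Y{\left(X,J \right)} = 25 - 5 J$ ($Y{\left(X,J \right)} = \left(-5 + J\right) \left(-5\right) = 25 - 5 J$)
$g{\left(c \right)} = \frac{25 - 4 c}{6 + c}$ ($g{\left(c \right)} = \frac{c - \left(-25 + 5 c\right)}{c + 6} = \frac{25 - 4 c}{6 + c}$)
$\left(9 - 8\right) g{\left(-4 \right)} 24 = \left(9 - 8\right) \frac{25 - -16}{6 - 4} \cdot 24 = \left(9 - 8\right) \frac{25 + 16}{2} \cdot 24 = 1 \cdot \frac{1}{2} \cdot 41 \cdot 24 = 1 \cdot \frac{41}{2} \cdot 24 = \frac{41}{2} \cdot 24 = 492$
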